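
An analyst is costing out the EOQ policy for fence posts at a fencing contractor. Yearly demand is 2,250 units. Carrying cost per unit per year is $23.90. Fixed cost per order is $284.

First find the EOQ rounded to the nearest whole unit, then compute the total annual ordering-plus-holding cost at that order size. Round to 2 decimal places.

EOQ = √(2DS/H) = √(2 × 2,250 × 284 / 23.9)
    = √(53,472.80) ≈ 231.24 → Q = 231 units
Annual ordering cost = (D/Q)·S = (2,250/231) × 284 = $2,766.23
Annual holding cost  = (Q/2)·H = (231/2) × 23.9 = $2,760.45
Total = $2,766.23 + $2,760.45 = $5,526.68

$5,526.68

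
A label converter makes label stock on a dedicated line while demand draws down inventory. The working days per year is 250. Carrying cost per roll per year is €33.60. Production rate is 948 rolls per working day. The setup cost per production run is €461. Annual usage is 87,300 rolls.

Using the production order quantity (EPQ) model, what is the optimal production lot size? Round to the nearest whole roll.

d = 87,300/250 = 349.2000 rolls/day;  effective holding cost H(1 − d/p) = 33.6·(1 − 349.2000/948) = 21.22329
Q* = √(2DS / H_eff) = √(2·87,300·461 / 21.22329) ≈ 1,947.45

1,947 rolls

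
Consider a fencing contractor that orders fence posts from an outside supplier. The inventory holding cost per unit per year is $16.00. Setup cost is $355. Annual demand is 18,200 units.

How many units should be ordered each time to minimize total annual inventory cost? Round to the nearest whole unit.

EOQ = √(2DS/H) = √(2 × 18,200 × 355 / 16)
    = √(807,625.00) ≈ 898.68

899 units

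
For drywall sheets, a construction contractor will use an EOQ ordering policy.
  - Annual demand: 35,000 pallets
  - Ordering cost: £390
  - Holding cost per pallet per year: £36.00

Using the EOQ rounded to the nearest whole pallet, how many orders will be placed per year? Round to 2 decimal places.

40.18 orders per year

Optimal lot size Q* = (2 × 35,000 × £390 / £36)^½ ≈ 870.82 → Q = 871
Orders per year = D/Q = 35,000 / 871 = 40.184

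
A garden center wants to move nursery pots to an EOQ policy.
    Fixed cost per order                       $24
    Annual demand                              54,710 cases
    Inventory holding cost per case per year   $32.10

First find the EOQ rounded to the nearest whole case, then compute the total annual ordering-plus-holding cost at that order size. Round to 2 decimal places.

$9,181.35

Q* = √(2·D·S / H) = √(2·54,710·24 / 32.1) = √81,809.3 ≈ 286.02 → Q = 286 cases
Annual ordering cost = (D/Q)·S = (54,710/286) × 24 = $4,591.05
Annual holding cost  = (Q/2)·H = (286/2) × 32.1 = $4,590.30
Total = $4,591.05 + $4,590.30 = $9,181.35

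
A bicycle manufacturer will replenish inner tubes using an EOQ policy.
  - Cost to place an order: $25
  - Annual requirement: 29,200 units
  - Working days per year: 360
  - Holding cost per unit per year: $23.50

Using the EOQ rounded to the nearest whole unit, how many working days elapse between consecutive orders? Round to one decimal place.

3.1 days

Q* = √(2·D·S / H) = √(2·29,200·25 / 23.5) = √62,127.7 ≈ 249.25 → Q = 249 units
Cycle time = (working days × Q)/D = (360 × 249) / 29,200 = 3.070 days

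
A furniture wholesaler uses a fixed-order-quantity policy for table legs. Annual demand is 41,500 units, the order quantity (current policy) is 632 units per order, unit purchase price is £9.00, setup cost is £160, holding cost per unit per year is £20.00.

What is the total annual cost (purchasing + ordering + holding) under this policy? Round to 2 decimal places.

£390,326.33

Orders/yr = 41,500/632 = 65.665; ordering cost = 65.665 × £160 = £10,506.33
Average inventory = 632/2 = 316; holding cost = 316 × £20 = £6,320.00
Purchase cost = D·C = 41,500 × 9 = £373,500.00
Total = £10,506.33 + £6,320.00 + £373,500.00 = £390,326.33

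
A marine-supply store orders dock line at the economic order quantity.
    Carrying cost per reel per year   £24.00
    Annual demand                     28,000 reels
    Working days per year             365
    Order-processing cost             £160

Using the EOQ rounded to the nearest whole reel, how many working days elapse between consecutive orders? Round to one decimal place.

8.0 days

2DS/H = 2·28,000·160/24 = 373,333.33
EOQ = √373,333.33 ≈ 611.01 → Q = 611 reels
T = Q/D × 365 days = 611/28,000 × 365 = 7.965 days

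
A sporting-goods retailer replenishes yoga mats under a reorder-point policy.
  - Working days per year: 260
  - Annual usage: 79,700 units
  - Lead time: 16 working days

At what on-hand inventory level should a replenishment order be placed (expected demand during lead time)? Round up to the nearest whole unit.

Daily demand d = 79,700 / 260 = 306.538 units/day
Demand during lead time = 306.538 × 16 = 4,904.62
Reorder point = 4,904.62 → round up

4,905 units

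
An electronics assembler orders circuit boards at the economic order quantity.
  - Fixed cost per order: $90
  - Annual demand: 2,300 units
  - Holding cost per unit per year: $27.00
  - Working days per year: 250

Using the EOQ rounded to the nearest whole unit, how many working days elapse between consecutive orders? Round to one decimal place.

13.5 days

Optimal lot size Q* = (2 × 2,300 × $90 / $27)^½ ≈ 123.83 → Q = 124 units
Days between orders = 250 / (D/Q) = 250 / 18.548 ≈ 13.478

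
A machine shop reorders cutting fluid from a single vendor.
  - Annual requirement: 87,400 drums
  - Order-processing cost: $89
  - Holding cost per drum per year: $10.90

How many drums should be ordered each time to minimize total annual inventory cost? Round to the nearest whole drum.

1,195 drums

EOQ = √(2DS/H) = √(2 × 87,400 × 89 / 10.9)
    = √(1,427,266.06) ≈ 1,194.68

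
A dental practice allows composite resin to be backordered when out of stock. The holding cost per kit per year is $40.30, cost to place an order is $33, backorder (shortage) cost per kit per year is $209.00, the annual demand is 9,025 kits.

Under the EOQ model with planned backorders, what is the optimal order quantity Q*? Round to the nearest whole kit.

Q* = √(2DS/H) · √((H + b)/b)
   = √(2 × 9,025 × 33 / 40.3) · √((40.3 + 209) / 209)
   = 121.575 × 1.0922 ≈ 132.78

133 kits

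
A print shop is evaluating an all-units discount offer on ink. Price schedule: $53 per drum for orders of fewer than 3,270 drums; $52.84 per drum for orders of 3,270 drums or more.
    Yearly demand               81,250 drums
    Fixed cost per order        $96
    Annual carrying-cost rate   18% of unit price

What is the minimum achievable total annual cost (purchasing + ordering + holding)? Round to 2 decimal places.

$4,311,186.13

H₁ = 18%×$53 = $9.5400;  H₂ = 18%×$52.84 = $9.5112
EOQ₁ = √(2×81,250×96/9.5400) = 1,278.76  (< 3,270, feasible at tier 1)
EOQ₂ = √(2×81,250×96/9.5112) = 1,280.69  (< 3,270 → use Q = 3,270 at tier-2 price)
TC(tier 1 (EOQ₁), Q≈1,278.8) = $4,318,449.34
TC(tier 2, Q≈3,270.0) = $4,311,186.13
Minimum at tier 2: $4,311,186.13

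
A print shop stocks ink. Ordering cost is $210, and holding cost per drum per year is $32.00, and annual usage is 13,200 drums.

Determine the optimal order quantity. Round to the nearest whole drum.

Optimal lot size Q* = (2 × 13,200 × $210 / $32)^½ ≈ 416.23

416 drums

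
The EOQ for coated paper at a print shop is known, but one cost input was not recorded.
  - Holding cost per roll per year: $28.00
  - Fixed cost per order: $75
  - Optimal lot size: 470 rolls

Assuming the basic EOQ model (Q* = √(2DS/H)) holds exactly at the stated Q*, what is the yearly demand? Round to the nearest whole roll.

From Q* = √(2DS/H) ⇒ Q*² = 2DS/H.
D = Q²H / (2S) = 470² × 28 / (2 × 75) = 41,234.67

41,235 rolls per year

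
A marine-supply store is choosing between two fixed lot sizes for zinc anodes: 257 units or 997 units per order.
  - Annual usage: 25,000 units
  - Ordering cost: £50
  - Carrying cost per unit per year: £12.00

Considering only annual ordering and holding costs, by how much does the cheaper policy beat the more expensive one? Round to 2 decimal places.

£829.95

TC(Q) = (D/Q)S + (Q/2)H
TC(257) = (25,000/257)×50 + (257/2)×12 = £6,405.81
TC(997) = (25,000/997)×50 + (997/2)×12 = £7,235.76
Lots of 257 are cheaper by £829.95.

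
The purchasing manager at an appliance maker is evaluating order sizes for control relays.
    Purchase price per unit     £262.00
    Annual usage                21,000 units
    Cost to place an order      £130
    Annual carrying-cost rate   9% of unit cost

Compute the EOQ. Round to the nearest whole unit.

H = i·C = 0.09 × £262 = £23.5800 per unit-year
Optimal lot size Q* = (2 × 21,000 × £130 / £23.58)^½ ≈ 481.20

481 units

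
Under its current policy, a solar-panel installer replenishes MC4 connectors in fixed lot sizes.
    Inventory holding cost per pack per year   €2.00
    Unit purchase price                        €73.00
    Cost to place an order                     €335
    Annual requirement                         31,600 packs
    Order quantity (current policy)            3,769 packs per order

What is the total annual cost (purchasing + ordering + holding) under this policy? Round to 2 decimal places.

Orders/yr = 31,600/3,769 = 8.384; ordering cost = 8.384 × €335 = €2,808.70
Average inventory = 3,769/2 = 1884.5; holding cost = 1884.5 × €2 = €3,769.00
Purchase cost = D·C = 31,600 × 73 = €2,306,800.00
Total = €2,808.70 + €3,769.00 + €2,306,800.00 = €2,313,377.70

€2,313,377.70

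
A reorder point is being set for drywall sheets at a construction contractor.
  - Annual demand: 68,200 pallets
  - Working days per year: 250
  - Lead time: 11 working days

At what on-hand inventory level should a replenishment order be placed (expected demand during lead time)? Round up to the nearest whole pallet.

3,001 pallets

Daily demand d = 68,200 / 250 = 272.800 pallets/day
Demand during lead time = 272.800 × 11 = 3,000.80
Reorder point = 3,000.80 → round up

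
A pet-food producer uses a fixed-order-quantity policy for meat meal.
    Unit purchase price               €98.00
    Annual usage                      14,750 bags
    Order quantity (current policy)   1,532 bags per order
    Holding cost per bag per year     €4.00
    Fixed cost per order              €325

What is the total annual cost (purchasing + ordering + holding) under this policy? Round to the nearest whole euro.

Orders/yr = 14,750/1,532 = 9.628; ordering cost = 9.628 × €325 = €3,129.08
Average inventory = 1,532/2 = 766; holding cost = 766 × €4 = €3,064.00
Purchase cost = D·C = 14,750 × 98 = €1,445,500.00
Total = €3,129.08 + €3,064.00 + €1,445,500.00 = €1,451,693.08

€1,451,693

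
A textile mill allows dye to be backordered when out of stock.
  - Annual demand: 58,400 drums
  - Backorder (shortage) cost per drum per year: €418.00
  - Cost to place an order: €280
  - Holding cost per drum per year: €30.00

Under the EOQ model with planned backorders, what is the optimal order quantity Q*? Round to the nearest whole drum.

1,081 drums

Basic EOQ = √(2·58,400·280/30) = 1,044.095
Backorder adjustment √((H+b)/b) = √((30+418)/418) = 1.0353
Q* = 1,044.095 × 1.0353 ≈ 1,080.91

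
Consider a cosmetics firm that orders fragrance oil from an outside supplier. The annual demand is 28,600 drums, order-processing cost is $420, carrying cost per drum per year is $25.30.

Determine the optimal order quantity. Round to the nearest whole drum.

EOQ = √(2DS/H) = √(2 × 28,600 × 420 / 25.3)
    = √(949,565.22) ≈ 974.46

974 drums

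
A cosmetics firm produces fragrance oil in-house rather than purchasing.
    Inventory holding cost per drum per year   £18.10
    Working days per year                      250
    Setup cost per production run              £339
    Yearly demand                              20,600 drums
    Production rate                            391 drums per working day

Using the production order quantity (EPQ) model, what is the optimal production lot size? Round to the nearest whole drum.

d = 20,600/250 = 82.4000 drums/day;  effective holding cost H(1 − d/p) = 18.1·(1 − 82.4000/391) = 14.28558
Q* = √(2DS / H_eff) = √(2·20,600·339 / 14.28558) ≈ 988.78

989 drums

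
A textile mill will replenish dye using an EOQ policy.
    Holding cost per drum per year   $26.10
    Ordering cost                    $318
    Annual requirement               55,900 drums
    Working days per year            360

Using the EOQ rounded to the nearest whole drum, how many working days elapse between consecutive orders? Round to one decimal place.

7.5 days

Optimal lot size Q* = (2 × 55,900 × $318 / $26.1)^½ ≈ 1,167.12 → Q = 1,167 drums
Days between orders = 360 / (D/Q) = 360 / 47.901 ≈ 7.516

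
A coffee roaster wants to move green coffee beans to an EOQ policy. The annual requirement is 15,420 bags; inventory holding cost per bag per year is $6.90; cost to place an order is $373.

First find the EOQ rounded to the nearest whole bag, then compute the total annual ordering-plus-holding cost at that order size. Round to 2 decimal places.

Q* = √(2·D·S / H) = √(2·15,420·373 / 6.9) = √1,667,147.8 ≈ 1,291.18 → Q = 1,291 bags
Annual ordering cost = (D/Q)·S = (15,420/1,291) × 373 = $4,455.20
Annual holding cost  = (Q/2)·H = (1,291/2) × 6.9 = $4,453.95
Total = $4,455.20 + $4,453.95 = $8,909.15

$8,909.15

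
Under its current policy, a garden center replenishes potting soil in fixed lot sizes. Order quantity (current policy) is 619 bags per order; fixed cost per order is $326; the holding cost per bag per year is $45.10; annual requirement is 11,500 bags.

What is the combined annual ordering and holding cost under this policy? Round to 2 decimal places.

Orders/yr = 11,500/619 = 18.578; ordering cost = 18.578 × $326 = $6,056.54
Average inventory = 619/2 = 309.5; holding cost = 309.5 × $45.1 = $13,958.45
Total = $6,056.54 + $13,958.45 = $20,014.99

$20,014.99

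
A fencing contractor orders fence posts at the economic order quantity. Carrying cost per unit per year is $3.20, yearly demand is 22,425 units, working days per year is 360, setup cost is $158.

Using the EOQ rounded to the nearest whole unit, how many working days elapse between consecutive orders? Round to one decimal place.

EOQ = √(2DS/H) = √(2 × 22,425 × 158 / 3.2)
    = √(2,214,468.75) ≈ 1,488.11 → Q = 1,488 units
Cycle time = (working days × Q)/D = (360 × 1,488) / 22,425 = 23.888 days

23.9 days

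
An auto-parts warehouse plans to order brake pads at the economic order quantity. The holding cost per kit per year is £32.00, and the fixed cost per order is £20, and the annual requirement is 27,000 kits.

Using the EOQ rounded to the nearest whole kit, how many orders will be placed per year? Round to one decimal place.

146.7 orders per year

EOQ = √(2DS/H) = √(2 × 27,000 × 20 / 32)
    = √(33,750.00) ≈ 183.71 → Q = 184
N = D/Q = 27,000/184 ≈ 146.739 orders/yr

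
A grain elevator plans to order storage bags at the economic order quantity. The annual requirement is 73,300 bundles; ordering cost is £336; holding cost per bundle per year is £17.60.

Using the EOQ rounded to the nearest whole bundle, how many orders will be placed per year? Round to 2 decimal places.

Q* = √(2·D·S / H) = √(2·73,300·336 / 17.6) = √2,798,727.3 ≈ 1,672.94 → Q = 1,673
Orders per year = D/Q = 73,300 / 1,673 = 43.814

43.81 orders per year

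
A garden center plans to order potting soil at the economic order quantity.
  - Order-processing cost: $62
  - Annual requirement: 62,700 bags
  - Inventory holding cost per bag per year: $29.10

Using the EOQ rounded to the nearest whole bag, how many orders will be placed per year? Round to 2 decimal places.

121.28 orders per year

EOQ = √(2DS/H) = √(2 × 62,700 × 62 / 29.1)
    = √(267,175.26) ≈ 516.89 → Q = 517
N = D/Q = 62,700/517 ≈ 121.277 orders/yr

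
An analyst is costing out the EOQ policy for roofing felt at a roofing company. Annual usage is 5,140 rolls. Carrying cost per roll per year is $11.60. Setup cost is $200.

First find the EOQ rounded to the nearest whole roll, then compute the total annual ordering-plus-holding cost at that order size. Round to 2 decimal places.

Q* = √(2·D·S / H) = √(2·5,140·200 / 11.6) = √177,241.4 ≈ 421.00 → Q = 421 rolls
Ordering: D/Q × S = 5,140/421 × $200 = $2,441.81
Holding:  Q/2 × H = 421/2 × $11.6 = $2,441.80
Total = $2,441.81 + $2,441.80 = $4,883.61

$4,883.61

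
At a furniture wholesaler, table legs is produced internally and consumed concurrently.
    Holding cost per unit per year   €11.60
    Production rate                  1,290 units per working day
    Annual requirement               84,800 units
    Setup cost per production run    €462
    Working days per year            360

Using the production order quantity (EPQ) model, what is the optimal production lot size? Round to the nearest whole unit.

2,875 units

Daily demand d = 84,800/360 = 235.556; p = 1290; 1 − d/p = 0.81740
EPQ = √(2DS / (H(1 − d/p)))
    = √(2 × 84,800 × 462 / (11.6 × 0.81740)) ≈ 2,874.67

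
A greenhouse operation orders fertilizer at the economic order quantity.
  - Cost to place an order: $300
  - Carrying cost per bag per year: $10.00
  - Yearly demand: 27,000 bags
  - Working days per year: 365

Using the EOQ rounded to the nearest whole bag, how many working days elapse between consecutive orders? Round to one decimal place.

17.2 days

EOQ = √(2DS/H) = √(2 × 27,000 × 300 / 10)
    = √(1,620,000.00) ≈ 1,272.79 → Q = 1,273 bags
Cycle time = (working days × Q)/D = (365 × 1,273) / 27,000 = 17.209 days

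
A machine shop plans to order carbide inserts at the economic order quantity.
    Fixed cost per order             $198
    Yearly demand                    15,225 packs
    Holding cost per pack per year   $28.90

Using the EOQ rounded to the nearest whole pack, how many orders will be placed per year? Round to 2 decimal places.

2DS/H = 2·15,225·198/28.9 = 208,619.38
EOQ = √208,619.38 ≈ 456.75 → Q = 457
Orders per year = D/Q = 15,225 / 457 = 33.315

33.32 orders per year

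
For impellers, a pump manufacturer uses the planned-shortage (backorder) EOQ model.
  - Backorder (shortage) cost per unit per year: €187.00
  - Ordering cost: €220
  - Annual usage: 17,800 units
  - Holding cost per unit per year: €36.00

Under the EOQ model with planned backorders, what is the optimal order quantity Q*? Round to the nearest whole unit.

Q* = √(2DS/H) · √((H + b)/b)
   = √(2 × 17,800 × 220 / 36) · √((36 + 187) / 187)
   = 466.429 × 1.0920 ≈ 509.35

509 units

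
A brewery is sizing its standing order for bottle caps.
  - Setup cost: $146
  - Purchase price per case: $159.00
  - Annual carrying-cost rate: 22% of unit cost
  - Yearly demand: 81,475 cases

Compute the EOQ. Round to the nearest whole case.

825 cases

Holding cost per case per year: H = 22% × $159 = $34.9800
Q* = √(2·D·S / H) = √(2·81,475·146 / 34.98) = √680,122.9 ≈ 824.70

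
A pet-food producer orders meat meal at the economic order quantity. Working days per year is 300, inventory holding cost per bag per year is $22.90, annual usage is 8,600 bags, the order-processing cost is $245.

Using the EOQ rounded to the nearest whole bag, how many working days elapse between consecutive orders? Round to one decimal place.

15.0 days

2DS/H = 2·8,600·245/22.9 = 184,017.47
EOQ = √184,017.47 ≈ 428.97 → Q = 429 bags
T = Q/D × 300 days = 429/8,600 × 300 = 14.965 days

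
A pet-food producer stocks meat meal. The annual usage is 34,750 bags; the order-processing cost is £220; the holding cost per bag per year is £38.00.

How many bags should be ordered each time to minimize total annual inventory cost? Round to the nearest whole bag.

2DS/H = 2·34,750·220/38 = 402,368.42
EOQ = √402,368.42 ≈ 634.33

634 bags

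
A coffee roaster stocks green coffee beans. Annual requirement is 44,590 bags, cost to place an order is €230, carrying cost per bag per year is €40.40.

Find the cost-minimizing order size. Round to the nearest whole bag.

2DS/H = 2·44,590·230/40.4 = 507,707.92
EOQ = √507,707.92 ≈ 712.54

713 bags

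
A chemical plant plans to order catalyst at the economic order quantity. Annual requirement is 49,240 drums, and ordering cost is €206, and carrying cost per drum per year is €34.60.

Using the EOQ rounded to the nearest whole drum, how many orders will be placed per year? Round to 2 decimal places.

Optimal lot size Q* = (2 × 49,240 × €206 / €34.6)^½ ≈ 765.72 → Q = 766
N = D/Q = 49,240/766 ≈ 64.282 orders/yr

64.28 orders per year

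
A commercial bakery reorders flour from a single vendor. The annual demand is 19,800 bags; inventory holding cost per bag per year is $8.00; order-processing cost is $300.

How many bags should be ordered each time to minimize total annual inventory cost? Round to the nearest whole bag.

Q* = √(2·D·S / H) = √(2·19,800·300 / 8) = √1,485,000.0 ≈ 1,218.61

1,219 bags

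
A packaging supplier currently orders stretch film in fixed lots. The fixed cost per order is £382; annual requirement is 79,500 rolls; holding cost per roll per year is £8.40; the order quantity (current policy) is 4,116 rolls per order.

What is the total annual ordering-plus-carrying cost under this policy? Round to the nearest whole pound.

£24,665

Annual ordering cost = (D/Q)·S = (79,500/4,116) × 382 = £7,378.28
Annual holding cost  = (Q/2)·H = (4,116/2) × 8.4 = £17,287.20
Total = £7,378.28 + £17,287.20 = £24,665.48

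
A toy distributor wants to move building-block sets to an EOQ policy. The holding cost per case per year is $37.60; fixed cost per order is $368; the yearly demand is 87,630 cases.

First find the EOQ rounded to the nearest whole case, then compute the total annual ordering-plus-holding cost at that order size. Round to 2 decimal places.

EOQ = √(2DS/H) = √(2 × 87,630 × 368 / 37.6)
    = √(1,715,310.64) ≈ 1,309.70 → Q = 1,310 cases
Ordering: D/Q × S = 87,630/1,310 × $368 = $24,616.67
Holding:  Q/2 × H = 1,310/2 × $37.6 = $24,628.00
Total = $24,616.67 + $24,628.00 = $49,244.67

$49,244.67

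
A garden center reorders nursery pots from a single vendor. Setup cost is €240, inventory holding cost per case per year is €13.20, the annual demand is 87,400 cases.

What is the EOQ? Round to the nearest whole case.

1,783 cases

EOQ = √(2DS/H) = √(2 × 87,400 × 240 / 13.2)
    = √(3,178,181.82) ≈ 1,782.75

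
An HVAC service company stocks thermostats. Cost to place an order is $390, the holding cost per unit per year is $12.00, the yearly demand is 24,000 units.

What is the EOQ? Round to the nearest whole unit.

Optimal lot size Q* = (2 × 24,000 × $390 / $12)^½ ≈ 1,249.00

1,249 units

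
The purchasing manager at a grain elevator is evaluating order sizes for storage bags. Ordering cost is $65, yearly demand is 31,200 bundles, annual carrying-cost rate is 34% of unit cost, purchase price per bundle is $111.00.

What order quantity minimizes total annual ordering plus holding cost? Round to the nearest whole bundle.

328 bundles

Carrying cost H = $111 × 34% = $37.7400/bundle/yr
Q* = √(2·D·S / H) = √(2·31,200·65 / 37.74) = √107,472.2 ≈ 327.83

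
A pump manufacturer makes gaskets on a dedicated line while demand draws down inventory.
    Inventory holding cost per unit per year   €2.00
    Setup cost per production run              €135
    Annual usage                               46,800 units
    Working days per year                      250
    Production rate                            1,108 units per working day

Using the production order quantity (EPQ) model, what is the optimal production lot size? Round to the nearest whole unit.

2,757 units

Daily demand d = 46,800/250 = 187.200; p = 1108; 1 − d/p = 0.83105
EPQ = √(2DS / (H(1 − d/p)))
    = √(2 × 46,800 × 135 / (2 × 0.83105)) ≈ 2,757.26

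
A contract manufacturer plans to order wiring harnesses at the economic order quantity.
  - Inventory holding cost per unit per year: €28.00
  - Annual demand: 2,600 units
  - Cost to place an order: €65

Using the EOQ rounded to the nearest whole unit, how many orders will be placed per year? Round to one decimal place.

EOQ = √(2DS/H) = √(2 × 2,600 × 65 / 28)
    = √(12,071.43) ≈ 109.87 → Q = 110
N = D/Q = 2,600/110 ≈ 23.636 orders/yr

23.6 orders per year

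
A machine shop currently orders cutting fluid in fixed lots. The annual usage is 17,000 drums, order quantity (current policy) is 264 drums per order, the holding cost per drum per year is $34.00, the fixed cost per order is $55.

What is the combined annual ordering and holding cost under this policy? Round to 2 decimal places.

$8,029.67

Annual ordering cost = (D/Q)·S = (17,000/264) × 55 = $3,541.67
Annual holding cost  = (Q/2)·H = (264/2) × 34 = $4,488.00
Total = $3,541.67 + $4,488.00 = $8,029.67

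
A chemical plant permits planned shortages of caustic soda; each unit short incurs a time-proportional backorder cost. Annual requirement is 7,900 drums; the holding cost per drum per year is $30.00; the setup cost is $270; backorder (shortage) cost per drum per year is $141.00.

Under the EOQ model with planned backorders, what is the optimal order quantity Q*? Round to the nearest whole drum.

Basic EOQ = √(2·7,900·270/30) = 377.094
Backorder adjustment √((H+b)/b) = √((30+141)/141) = 1.1013
Q* = 377.094 × 1.1013 ≈ 415.28

415 drums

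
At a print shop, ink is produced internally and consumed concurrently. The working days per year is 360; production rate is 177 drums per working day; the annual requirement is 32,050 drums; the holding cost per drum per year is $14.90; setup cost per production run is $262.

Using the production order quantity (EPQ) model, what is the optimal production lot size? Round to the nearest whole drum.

Daily demand d = 32,050/360 = 89.028; p = 177; 1 − d/p = 0.49702
EPQ = √(2DS / (H(1 − d/p)))
    = √(2 × 32,050 × 262 / (14.9 × 0.49702)) ≈ 1,505.91

1,506 drums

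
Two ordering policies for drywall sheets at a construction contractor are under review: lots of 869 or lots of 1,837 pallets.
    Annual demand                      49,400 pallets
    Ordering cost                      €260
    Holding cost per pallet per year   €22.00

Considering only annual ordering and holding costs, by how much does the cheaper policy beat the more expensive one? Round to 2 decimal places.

€2,859.63

For each Q, cost = (D/Q)·S + (Q/2)·H.
TC(869) = (49,400/869)×260 + (869/2)×22 = €24,339.21
TC(1,837) = (49,400/1,837)×260 + (1,837/2)×22 = €27,198.83
|ΔTC| = |€24,339.21 − €27,198.83| = €2,859.63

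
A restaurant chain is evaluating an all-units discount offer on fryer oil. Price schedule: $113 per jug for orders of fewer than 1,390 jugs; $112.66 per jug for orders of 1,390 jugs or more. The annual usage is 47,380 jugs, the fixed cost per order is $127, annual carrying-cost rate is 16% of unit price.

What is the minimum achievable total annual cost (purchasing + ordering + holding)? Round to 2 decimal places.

$5,354,687.56

H₁ = 16%×$113 = $18.0800;  H₂ = 16%×$112.66 = $18.0256
EOQ₁ = √(2×47,380×127/18.0800) = 815.86  (< 1,390, feasible at tier 1)
EOQ₂ = √(2×47,380×127/18.0256) = 817.09  (< 1,390 → use Q = 1,390 at tier-2 price)
TC(tier 1 (EOQ₁), Q≈815.9) = $5,368,690.73
TC(tier 2, Q≈1,390.0) = $5,354,687.56
Minimum at tier 2: $5,354,687.56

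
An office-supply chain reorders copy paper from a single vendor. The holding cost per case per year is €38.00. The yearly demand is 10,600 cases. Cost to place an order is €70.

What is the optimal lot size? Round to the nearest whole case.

198 cases

2DS/H = 2·10,600·70/38 = 39,052.63
EOQ = √39,052.63 ≈ 197.62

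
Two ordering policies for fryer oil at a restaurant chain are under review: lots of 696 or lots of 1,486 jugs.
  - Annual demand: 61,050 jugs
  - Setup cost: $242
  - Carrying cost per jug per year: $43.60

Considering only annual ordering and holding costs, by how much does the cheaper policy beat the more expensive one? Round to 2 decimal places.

Annual cost at Q: ordering D·S/Q plus holding Q·H/2.
TC(696) = (61,050/696)×242 + (696/2)×43.6 = $36,399.96
TC(1,486) = (61,050/1,486)×242 + (1,486/2)×43.6 = $42,336.99
Cheaper: Q = 696.  Difference = $5,937.04

$5,937.04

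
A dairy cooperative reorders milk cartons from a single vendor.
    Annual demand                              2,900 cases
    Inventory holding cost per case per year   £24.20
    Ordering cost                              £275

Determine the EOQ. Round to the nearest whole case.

EOQ = √(2DS/H) = √(2 × 2,900 × 275 / 24.2)
    = √(65,909.09) ≈ 256.73

257 cases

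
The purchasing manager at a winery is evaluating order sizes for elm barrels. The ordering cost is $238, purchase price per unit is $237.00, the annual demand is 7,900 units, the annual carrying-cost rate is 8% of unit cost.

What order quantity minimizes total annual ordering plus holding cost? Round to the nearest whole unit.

H = i·C = 0.08 × $237 = $18.9600 per unit-year
Optimal lot size Q* = (2 × 7,900 × $238 / $18.96)^½ ≈ 445.35

445 units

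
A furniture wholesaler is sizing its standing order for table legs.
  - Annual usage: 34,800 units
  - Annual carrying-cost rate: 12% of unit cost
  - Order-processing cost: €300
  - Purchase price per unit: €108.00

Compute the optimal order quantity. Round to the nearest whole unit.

Holding cost per unit per year: H = 12% × €108 = €12.9600
EOQ = √(2DS/H) = √(2 × 34,800 × 300 / 12.96)
    = √(1,611,111.11) ≈ 1,269.30

1,269 units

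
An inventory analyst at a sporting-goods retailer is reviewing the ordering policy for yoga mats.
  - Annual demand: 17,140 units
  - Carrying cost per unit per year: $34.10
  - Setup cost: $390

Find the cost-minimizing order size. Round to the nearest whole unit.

626 units

Q* = √(2·D·S / H) = √(2·17,140·390 / 34.1) = √392,058.7 ≈ 626.15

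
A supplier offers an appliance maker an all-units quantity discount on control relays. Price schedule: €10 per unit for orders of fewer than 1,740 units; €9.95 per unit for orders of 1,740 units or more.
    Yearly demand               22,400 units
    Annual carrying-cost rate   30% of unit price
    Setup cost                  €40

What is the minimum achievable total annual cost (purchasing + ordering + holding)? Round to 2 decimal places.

H₁ = 30%×€10 = €3.0000;  H₂ = 30%×€9.95 = €2.9850
EOQ₁ = √(2×22,400×40/3.0000) = 772.87  (< 1,740, feasible at tier 1)
EOQ₂ = √(2×22,400×40/2.9850) = 774.81  (< 1,740 → use Q = 1,740 at tier-2 price)
TC(tier 1 (EOQ₁), Q≈772.9) = €226,318.62
TC(tier 2, Q≈1,740.0) = €225,991.89
Minimum at tier 2: €225,991.89

€225,991.89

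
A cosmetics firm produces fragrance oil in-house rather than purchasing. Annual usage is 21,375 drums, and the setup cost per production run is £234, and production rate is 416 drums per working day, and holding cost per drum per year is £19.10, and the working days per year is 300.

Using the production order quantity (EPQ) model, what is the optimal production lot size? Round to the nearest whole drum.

795 drums

d = 21,375/300 = 71.2500 drums/day;  effective holding cost H(1 − d/p) = 19.1·(1 − 71.2500/416) = 15.82867
Q* = √(2DS / H_eff) = √(2·21,375·234 / 15.82867) ≈ 794.98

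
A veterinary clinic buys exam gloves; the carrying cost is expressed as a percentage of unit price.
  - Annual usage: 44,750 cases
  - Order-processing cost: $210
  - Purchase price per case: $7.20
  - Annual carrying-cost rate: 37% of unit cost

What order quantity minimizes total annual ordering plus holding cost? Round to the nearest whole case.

H = i·C = 0.37 × $7.2 = $2.6640 per case-year
Q* = √(2·D·S / H) = √(2·44,750·210 / 2.664) = √7,055,180.2 ≈ 2,656.16

2,656 cases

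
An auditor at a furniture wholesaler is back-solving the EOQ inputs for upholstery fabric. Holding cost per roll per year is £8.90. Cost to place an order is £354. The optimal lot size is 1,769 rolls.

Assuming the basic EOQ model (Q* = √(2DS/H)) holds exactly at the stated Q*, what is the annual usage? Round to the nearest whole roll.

Since Q* = (2DS/H)^½, squaring gives Q*²·H = 2DS.
D = Q²H / (2S) = 1,769² × 8.9 / (2 × 354) = 39,338.01

39,338 rolls per year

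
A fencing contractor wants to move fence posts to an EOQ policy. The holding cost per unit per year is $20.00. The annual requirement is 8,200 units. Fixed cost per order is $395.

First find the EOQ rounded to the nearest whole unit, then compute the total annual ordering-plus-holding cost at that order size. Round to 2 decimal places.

Q* = √(2·D·S / H) = √(2·8,200·395 / 20) = √323,900.0 ≈ 569.12 → Q = 569 units
Orders/yr = 8,200/569 = 14.411; ordering cost = 14.411 × $395 = $5,692.44
Average inventory = 569/2 = 284.5; holding cost = 284.5 × $20 = $5,690.00
Total = $5,692.44 + $5,690.00 = $11,382.44

$11,382.44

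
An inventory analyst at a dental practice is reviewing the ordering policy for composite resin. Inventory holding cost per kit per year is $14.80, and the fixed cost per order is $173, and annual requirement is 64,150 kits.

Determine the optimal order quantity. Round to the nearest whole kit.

EOQ = √(2DS/H) = √(2 × 64,150 × 173 / 14.8)
    = √(1,499,722.97) ≈ 1,224.63

1,225 kits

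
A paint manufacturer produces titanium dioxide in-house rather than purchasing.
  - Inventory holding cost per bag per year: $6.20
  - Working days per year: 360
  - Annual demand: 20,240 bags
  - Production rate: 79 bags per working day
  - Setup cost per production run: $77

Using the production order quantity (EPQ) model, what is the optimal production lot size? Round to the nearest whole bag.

Daily demand d = 20,240/360 = 56.222; p = 79; 1 − d/p = 0.28833
EPQ = √(2DS / (H(1 − d/p)))
    = √(2 × 20,240 × 77 / (6.2 × 0.28833)) ≈ 1,320.47

1,320 bags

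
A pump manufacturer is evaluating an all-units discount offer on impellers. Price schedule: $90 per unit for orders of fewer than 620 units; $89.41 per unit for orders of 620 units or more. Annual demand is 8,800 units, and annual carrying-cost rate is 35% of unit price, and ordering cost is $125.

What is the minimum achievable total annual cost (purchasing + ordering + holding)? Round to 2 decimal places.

H₁ = 35%×$90 = $31.5000;  H₂ = 35%×$89.41 = $31.2935
EOQ₁ = √(2×8,800×125/31.5000) = 264.27  (< 620, feasible at tier 1)
EOQ₂ = √(2×8,800×125/31.2935) = 265.15  (< 620 → use Q = 620 at tier-2 price)
TC(tier 1 (EOQ₁), Q≈264.3) = $800,324.66
TC(tier 2, Q≈620.0) = $798,283.18
Minimum at tier 2: $798,283.18

$798,283.18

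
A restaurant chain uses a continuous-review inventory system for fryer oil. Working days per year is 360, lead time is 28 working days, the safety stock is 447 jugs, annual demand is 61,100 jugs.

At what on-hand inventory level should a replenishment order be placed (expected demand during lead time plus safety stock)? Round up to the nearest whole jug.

5,200 jugs

Daily demand d = 61,100 / 360 = 169.722 jugs/day
Demand during lead time = 169.722 × 28 = 4,752.22
Reorder point = 4,752.22 + 447 = 5,199.22 → round up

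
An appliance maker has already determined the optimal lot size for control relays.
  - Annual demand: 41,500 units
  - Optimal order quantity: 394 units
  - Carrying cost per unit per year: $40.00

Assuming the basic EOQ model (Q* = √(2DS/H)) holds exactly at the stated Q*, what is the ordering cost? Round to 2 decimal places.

Since Q* = (2DS/H)^½, squaring gives Q*²·H = 2DS.
S = Q²H / (2D) = 394² × 40 / (2 × 41,500) = 74.8125

$74.81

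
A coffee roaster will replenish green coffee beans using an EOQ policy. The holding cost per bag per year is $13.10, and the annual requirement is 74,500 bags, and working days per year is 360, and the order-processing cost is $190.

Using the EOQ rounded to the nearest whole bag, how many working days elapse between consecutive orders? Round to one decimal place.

Q* = √(2·D·S / H) = √(2·74,500·190 / 13.1) = √2,161,068.7 ≈ 1,470.06 → Q = 1,470 bags
Cycle time = (working days × Q)/D = (360 × 1,470) / 74,500 = 7.103 days

7.1 days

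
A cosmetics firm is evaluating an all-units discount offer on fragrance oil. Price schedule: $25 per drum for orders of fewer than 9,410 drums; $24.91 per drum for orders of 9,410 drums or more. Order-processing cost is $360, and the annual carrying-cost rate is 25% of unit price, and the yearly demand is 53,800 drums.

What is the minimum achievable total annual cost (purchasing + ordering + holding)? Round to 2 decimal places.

$1,360,559.56

H₁ = 25%×$25 = $6.2500;  H₂ = 25%×$24.91 = $6.2275
EOQ₁ = √(2×53,800×360/6.2500) = 2,489.53  (< 9,410, feasible at tier 1)
EOQ₂ = √(2×53,800×360/6.2275) = 2,494.02  (< 9,410 → use Q = 9,410 at tier-2 price)
TC(tier 1 (EOQ₁), Q≈2,489.5) = $1,360,559.56
TC(tier 2, Q≈9,410.0) = $1,371,516.62
Minimum at tier 1 (EOQ₁): $1,360,559.56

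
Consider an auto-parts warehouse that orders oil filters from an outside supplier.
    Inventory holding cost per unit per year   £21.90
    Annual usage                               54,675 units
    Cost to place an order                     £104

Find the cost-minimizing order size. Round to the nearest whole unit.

721 units

Q* = √(2·D·S / H) = √(2·54,675·104 / 21.9) = √519,287.7 ≈ 720.62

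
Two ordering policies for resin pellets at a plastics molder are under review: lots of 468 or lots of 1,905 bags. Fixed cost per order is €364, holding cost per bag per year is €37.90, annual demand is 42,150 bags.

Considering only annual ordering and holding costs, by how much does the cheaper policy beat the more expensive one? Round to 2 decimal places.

TC(Q) = (D/Q)S + (Q/2)H
TC(468) = (42,150/468)×364 + (468/2)×37.9 = €41,651.93
TC(1,905) = (42,150/1,905)×364 + (1,905/2)×37.9 = €44,153.61
Lots of 468 are cheaper by €2,501.67.

€2,501.67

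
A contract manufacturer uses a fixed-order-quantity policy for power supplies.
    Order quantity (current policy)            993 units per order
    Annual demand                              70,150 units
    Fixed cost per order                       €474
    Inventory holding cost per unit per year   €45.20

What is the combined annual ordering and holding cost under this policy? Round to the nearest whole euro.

€55,927

Annual ordering cost = (D/Q)·S = (70,150/993) × 474 = €33,485.50
Annual holding cost  = (Q/2)·H = (993/2) × 45.2 = €22,441.80
Total = €33,485.50 + €22,441.80 = €55,927.30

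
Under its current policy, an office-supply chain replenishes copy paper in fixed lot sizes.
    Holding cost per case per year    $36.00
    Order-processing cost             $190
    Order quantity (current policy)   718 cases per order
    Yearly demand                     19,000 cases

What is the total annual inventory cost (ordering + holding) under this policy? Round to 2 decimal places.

$17,951.86

Ordering: D/Q × S = 19,000/718 × $190 = $5,027.86
Holding:  Q/2 × H = 718/2 × $36 = $12,924.00
Total = $5,027.86 + $12,924.00 = $17,951.86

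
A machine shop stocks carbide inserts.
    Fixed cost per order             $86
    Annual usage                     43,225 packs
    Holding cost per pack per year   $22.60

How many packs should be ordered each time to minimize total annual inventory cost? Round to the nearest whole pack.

574 packs

EOQ = √(2DS/H) = √(2 × 43,225 × 86 / 22.6)
    = √(328,969.03) ≈ 573.56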